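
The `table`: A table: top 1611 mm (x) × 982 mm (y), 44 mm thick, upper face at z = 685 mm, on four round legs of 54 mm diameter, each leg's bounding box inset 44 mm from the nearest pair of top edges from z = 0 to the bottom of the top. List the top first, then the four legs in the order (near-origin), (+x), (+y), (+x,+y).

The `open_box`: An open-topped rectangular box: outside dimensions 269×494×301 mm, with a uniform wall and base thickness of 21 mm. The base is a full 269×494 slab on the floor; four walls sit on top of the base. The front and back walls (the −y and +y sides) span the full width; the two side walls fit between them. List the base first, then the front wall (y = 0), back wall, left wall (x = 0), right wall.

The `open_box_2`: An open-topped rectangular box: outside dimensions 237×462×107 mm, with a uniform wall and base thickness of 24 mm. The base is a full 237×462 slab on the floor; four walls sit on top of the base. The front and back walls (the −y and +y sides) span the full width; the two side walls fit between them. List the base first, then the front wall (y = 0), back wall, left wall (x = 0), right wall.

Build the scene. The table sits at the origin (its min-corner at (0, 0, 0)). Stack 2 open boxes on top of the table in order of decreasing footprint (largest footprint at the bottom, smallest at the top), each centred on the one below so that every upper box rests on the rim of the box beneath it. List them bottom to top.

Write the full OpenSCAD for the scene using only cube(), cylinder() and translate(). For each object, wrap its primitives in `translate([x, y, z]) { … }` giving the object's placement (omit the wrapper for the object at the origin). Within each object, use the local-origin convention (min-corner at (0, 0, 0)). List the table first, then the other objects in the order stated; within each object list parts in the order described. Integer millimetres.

translate([0, 0, 641]) cube([1611, 982, 44]);
translate([71, 71, 0]) cylinder(h = 641, r = 27);
translate([1540, 71, 0]) cylinder(h = 641, r = 27);
translate([71, 911, 0]) cylinder(h = 641, r = 27);
translate([1540, 911, 0]) cylinder(h = 641, r = 27);
translate([671, 244, 685]) {
  cube([269, 494, 21]);
  translate([0, 0, 21]) cube([269, 21, 280]);
  translate([0, 473, 21]) cube([269, 21, 280]);
  translate([0, 21, 21]) cube([21, 452, 280]);
  translate([248, 21, 21]) cube([21, 452, 280]);
}
translate([687, 260, 986]) {
  cube([237, 462, 24]);
  translate([0, 0, 24]) cube([237, 24, 83]);
  translate([0, 438, 24]) cube([237, 24, 83]);
  translate([0, 24, 24]) cube([24, 414, 83]);
  translate([213, 24, 24]) cube([24, 414, 83]);
}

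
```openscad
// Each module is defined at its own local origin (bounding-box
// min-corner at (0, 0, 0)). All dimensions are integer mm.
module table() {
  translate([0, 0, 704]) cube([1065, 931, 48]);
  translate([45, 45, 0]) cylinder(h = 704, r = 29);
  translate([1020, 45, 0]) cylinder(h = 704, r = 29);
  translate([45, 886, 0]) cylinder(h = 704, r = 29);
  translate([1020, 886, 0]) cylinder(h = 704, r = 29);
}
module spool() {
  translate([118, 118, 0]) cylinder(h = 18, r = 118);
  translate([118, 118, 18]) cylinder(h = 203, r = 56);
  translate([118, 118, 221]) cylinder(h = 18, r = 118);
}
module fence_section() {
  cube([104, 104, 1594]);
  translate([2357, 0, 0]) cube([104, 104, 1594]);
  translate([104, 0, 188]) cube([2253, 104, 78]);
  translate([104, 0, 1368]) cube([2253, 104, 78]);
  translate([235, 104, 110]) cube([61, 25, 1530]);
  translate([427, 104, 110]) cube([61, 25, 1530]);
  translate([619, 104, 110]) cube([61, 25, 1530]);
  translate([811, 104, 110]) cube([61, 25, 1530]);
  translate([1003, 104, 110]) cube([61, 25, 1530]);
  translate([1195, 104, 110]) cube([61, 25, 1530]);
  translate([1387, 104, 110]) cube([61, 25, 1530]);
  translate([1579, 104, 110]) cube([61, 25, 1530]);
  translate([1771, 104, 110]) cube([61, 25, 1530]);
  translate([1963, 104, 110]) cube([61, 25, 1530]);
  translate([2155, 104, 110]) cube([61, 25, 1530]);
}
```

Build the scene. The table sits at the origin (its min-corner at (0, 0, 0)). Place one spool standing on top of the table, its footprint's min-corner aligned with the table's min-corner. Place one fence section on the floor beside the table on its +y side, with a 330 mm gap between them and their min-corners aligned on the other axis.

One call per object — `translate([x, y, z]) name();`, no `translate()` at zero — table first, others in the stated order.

table();
translate([0, 0, 752]) spool();
translate([0, 1261, 0]) fence_section();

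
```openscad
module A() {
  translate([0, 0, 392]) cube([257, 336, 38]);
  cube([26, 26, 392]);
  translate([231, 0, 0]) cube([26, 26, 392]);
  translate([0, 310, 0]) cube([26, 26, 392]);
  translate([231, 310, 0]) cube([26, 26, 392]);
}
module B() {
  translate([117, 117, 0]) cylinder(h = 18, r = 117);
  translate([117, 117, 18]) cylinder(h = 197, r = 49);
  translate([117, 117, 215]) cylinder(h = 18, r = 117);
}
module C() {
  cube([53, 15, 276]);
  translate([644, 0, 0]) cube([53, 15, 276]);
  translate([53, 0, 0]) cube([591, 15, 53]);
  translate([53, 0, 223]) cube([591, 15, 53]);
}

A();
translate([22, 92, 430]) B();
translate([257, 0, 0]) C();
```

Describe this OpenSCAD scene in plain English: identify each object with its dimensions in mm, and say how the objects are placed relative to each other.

A is a four-legged stool. The seat is 257×336 mm, 38 mm thick, top at z = 430 mm. It stands on four square legs, each 26×26 mm in cross-section, from z = 0 to the seat underside, each flush with a corner of the seat.

B is a spool: two coaxial disc flanges of radius 117 mm and thickness 18 mm, joined by a core cylinder of radius 49 mm and height 197 mm. The lower flange rests on z = 0 and the three cylinders share a vertical axis.

C is a picture frame with a 591×170 mm rectangular opening (x by z) and a uniform 53 mm border on every side. Frame depth is 15 mm along y. It is built from two vertical stiles running the full outside height and two horizontal rails spanning the gap between the stiles.

The spool is on top of the stool. The picture frame is against the stool's +x side, with their −y faces flush.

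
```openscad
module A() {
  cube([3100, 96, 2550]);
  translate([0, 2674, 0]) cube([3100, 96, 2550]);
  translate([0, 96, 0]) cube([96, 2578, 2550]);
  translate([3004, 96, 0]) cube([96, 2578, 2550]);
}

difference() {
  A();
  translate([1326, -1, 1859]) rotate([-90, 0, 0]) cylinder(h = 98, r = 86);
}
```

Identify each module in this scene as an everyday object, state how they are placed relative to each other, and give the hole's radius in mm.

A is a house frame. The house frame has a circular hole through its front wall. The hole's radius is 86 mm.

The subtracted cylinder has r = 86 mm.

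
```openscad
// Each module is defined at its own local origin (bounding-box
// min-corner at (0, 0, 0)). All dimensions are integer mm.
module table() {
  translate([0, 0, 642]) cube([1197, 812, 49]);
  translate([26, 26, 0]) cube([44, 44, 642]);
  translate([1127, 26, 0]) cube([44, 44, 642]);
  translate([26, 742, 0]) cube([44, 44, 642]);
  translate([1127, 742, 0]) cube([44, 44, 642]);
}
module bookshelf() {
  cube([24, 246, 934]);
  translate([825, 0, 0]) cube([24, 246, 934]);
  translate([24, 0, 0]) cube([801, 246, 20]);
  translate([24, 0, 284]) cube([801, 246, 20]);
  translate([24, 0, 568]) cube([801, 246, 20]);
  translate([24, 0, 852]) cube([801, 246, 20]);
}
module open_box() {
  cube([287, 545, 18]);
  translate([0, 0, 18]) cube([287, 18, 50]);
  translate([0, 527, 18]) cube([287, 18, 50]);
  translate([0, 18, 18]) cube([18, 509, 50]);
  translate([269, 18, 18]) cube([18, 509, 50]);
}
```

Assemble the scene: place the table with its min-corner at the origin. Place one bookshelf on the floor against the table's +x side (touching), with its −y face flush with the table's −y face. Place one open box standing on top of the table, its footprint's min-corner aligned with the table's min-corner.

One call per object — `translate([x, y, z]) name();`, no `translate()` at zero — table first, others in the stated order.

table();
translate([1197, 0, 0]) bookshelf();
translate([0, 0, 691]) open_box();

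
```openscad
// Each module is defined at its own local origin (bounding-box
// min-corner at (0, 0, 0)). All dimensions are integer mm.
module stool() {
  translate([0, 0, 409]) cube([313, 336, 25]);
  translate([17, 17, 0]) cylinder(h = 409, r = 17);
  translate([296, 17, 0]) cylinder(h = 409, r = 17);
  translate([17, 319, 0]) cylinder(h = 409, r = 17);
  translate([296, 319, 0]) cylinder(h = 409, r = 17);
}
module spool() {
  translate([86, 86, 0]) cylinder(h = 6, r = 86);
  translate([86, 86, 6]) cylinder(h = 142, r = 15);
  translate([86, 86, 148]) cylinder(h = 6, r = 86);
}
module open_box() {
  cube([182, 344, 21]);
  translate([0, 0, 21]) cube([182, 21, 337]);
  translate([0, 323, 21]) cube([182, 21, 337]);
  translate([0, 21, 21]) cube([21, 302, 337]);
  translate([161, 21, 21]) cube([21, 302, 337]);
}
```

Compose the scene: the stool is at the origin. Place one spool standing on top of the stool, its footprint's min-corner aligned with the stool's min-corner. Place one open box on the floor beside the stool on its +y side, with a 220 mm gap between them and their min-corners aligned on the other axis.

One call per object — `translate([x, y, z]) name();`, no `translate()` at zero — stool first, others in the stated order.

stool();
translate([0, 0, 434]) spool();
translate([0, 556, 0]) open_box();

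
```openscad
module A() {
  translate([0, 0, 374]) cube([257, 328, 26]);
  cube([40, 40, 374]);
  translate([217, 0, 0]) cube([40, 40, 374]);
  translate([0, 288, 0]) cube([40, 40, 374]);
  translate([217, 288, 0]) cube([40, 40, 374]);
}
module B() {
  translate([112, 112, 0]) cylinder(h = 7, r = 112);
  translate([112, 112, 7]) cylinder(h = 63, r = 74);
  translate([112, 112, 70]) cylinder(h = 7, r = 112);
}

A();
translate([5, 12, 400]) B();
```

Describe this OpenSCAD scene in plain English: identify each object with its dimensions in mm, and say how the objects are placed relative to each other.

A is a simple wooden stool: a rectangular seat 257 mm (x) by 328 mm (y), 26 mm thick, top face at z = 400 mm, on four square legs, each 40×40 mm in cross-section. The legs rest on z = 0, each flush with a corner of the seat.

B is a spool: two coaxial disc flanges of radius 112 mm and thickness 7 mm, joined by a core cylinder of radius 74 mm and height 63 mm. The lower flange rests on z = 0 and the three cylinders share a vertical axis.

The spool is on top of the stool.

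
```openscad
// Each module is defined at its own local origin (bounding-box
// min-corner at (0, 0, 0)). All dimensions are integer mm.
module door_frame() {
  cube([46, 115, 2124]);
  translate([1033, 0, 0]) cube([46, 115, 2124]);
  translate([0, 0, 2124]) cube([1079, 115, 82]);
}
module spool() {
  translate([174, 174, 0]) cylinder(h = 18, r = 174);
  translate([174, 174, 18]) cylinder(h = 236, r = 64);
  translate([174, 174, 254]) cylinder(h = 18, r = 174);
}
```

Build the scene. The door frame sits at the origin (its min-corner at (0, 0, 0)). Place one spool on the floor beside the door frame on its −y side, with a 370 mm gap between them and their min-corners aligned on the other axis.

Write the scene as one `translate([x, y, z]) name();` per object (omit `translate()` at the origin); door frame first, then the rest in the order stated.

door_frame();
translate([0, -718, 0]) spool();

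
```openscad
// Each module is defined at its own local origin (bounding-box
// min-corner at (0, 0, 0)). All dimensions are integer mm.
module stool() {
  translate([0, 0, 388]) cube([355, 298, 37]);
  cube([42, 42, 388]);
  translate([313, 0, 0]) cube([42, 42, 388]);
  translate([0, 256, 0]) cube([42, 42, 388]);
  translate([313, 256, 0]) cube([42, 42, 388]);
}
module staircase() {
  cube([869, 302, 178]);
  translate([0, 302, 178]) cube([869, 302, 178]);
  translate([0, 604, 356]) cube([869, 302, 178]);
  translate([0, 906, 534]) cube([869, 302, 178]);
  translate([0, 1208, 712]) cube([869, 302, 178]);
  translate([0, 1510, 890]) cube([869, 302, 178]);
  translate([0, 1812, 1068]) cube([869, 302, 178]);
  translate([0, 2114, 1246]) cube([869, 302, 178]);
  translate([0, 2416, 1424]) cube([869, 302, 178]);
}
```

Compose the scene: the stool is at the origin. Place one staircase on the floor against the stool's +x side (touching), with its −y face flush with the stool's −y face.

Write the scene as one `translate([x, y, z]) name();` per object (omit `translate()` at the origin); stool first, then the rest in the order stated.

stool();
translate([355, 0, 0]) staircase();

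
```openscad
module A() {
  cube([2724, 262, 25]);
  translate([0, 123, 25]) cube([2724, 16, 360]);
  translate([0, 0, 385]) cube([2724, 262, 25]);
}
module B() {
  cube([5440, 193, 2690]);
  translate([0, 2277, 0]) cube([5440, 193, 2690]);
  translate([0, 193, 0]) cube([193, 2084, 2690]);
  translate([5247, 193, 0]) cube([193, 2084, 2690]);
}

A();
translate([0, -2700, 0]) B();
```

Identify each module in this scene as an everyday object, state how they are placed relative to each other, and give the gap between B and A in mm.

A is an I-beam. B is a house frame. The house frame is on the floor beside the I-beam on its −y side. The gap between the house frame and the I-beam is 230 mm.

The house frame's nearest face is 230 mm from the I-beam's −y face.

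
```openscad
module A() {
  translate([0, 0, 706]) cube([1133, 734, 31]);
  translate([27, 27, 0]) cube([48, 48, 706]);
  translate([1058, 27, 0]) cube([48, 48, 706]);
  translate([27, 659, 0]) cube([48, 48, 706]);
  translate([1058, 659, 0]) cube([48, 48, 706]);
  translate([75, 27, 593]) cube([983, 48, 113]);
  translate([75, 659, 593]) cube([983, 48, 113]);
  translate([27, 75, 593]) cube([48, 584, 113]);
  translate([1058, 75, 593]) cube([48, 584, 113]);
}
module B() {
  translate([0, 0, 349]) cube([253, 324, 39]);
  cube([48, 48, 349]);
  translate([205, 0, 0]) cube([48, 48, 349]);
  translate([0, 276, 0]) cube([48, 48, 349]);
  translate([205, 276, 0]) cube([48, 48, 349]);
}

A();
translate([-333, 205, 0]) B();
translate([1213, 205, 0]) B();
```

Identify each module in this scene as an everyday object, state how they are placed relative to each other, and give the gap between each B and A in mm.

A is a table. B is a stool. Two stools sit around the table at the −x, +x sides. The gap between each stool and the table is 80 mm.

Each stool's nearest face is 80 mm from the table's bounding box.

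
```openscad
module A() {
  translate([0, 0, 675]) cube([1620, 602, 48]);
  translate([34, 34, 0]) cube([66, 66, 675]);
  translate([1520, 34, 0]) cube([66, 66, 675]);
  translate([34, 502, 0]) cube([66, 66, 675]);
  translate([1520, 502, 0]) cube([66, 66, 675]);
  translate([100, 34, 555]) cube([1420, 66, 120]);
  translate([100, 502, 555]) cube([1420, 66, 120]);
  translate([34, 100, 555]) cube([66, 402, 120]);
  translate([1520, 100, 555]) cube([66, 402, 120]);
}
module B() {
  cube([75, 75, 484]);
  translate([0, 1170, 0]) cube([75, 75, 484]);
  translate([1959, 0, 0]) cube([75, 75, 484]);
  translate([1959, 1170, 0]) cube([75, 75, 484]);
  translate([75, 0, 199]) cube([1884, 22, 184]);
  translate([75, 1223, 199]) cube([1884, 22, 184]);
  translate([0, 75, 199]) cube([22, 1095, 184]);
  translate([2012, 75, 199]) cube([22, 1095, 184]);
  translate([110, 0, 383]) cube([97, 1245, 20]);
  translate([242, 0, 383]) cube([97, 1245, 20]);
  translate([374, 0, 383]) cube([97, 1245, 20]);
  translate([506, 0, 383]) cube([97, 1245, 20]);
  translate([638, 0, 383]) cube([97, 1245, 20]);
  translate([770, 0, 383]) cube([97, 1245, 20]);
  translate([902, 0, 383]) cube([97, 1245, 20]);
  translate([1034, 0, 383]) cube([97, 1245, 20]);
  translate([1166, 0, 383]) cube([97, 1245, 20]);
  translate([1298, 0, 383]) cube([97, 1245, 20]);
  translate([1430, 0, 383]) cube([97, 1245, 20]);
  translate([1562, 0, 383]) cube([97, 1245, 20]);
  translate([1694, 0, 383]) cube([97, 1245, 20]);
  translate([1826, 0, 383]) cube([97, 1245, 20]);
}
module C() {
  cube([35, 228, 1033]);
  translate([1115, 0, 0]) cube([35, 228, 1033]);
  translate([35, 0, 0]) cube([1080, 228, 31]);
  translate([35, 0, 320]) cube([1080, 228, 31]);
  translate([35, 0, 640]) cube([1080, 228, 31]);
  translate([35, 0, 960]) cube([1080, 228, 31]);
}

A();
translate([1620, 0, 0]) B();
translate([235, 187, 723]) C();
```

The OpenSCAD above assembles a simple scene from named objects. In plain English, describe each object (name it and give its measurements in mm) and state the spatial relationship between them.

A is a table: top 1620 mm (x) × 602 mm (y), 48 mm thick, upper face at z = 723 mm, on four 66×66 mm square legs, each inset 34 mm from the nearest pair of top edges, running from z = 0 to the bottom of the top. Four apron rails, 66 mm thick and 120 mm tall, run between adjacent legs with their top edges flush with the underside of the top and their outer faces flush with the legs' outer faces.

B is a bed frame 2034 mm long (x) by 1245 mm wide (y). Four 75×75 mm corner posts, 484 mm tall, at the corners of the footprint. Four rails of 22 mm thickness and 184 mm height run between adjacent posts with their undersides at z = 199 mm, their outer faces flush with the outside of the frame (the two x-running rails run between the posts' inner faces; the two y-running rails run between the posts' inner faces). 14 slats, each 97 mm wide (x) and 20 mm thick, lie across the top of the two x-running rails, running the full 1245 mm width of the frame in y; the slats are evenly spaced along x between the inner faces of the end posts with equal gaps (rounded down to the nearest mm) at the −x end and between each pair — any rounding remainder accumulates at the +x end.

C is a bookshelf 1150 mm wide overall, 228 mm deep and 1033 mm tall. The two sides are 35 mm thick vertical panels. 4 horizontal shelves of 31 mm thickness span between the inner faces of the sides; the lowest shelf sits on the floor and shelves are stacked with a clear vertical gap of 289 mm between each pair.

The bed frame is against the table's +x side, with their −y faces flush. The bookshelf is on top of the table, centred.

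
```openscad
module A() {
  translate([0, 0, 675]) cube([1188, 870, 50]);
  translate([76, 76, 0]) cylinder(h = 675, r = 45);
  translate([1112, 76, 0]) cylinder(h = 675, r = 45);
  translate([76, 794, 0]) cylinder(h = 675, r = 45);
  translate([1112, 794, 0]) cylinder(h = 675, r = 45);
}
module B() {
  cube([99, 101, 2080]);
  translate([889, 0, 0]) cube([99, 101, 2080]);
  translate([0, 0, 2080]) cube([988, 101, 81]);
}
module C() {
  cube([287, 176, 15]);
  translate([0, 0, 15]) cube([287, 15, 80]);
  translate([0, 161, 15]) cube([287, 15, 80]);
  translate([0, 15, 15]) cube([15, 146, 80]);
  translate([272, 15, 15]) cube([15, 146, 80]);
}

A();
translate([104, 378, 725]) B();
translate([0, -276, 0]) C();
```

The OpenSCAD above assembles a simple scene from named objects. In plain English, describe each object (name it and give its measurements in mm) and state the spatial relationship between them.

A is a rectangular dining table. The top is 1188×870×50 mm with its upper surface at z = 725 mm. It stands on four round legs of 90 mm diameter, each leg's bounding box inset 31 mm from the nearest pair of top edges, running from the floor to the underside of the top.

B is a rectangular door frame: two vertical jambs of 99×101 mm section, 2080 mm tall, with a clear opening 790 mm wide between their inner faces. A header 81 mm tall and 101 mm deep lies on top of the jambs and spans the full outside width.

C is an open storage box with external size 287×176×95 mm and wall thickness 15 mm (the base is also 15 mm thick). The base covers the whole footprint; the four walls stand on the base, with the y-facing walls full-width and the x-facing walls fitting between their inner faces.

The door frame is on top of the table. The open box is on the floor beside the table on its −y side.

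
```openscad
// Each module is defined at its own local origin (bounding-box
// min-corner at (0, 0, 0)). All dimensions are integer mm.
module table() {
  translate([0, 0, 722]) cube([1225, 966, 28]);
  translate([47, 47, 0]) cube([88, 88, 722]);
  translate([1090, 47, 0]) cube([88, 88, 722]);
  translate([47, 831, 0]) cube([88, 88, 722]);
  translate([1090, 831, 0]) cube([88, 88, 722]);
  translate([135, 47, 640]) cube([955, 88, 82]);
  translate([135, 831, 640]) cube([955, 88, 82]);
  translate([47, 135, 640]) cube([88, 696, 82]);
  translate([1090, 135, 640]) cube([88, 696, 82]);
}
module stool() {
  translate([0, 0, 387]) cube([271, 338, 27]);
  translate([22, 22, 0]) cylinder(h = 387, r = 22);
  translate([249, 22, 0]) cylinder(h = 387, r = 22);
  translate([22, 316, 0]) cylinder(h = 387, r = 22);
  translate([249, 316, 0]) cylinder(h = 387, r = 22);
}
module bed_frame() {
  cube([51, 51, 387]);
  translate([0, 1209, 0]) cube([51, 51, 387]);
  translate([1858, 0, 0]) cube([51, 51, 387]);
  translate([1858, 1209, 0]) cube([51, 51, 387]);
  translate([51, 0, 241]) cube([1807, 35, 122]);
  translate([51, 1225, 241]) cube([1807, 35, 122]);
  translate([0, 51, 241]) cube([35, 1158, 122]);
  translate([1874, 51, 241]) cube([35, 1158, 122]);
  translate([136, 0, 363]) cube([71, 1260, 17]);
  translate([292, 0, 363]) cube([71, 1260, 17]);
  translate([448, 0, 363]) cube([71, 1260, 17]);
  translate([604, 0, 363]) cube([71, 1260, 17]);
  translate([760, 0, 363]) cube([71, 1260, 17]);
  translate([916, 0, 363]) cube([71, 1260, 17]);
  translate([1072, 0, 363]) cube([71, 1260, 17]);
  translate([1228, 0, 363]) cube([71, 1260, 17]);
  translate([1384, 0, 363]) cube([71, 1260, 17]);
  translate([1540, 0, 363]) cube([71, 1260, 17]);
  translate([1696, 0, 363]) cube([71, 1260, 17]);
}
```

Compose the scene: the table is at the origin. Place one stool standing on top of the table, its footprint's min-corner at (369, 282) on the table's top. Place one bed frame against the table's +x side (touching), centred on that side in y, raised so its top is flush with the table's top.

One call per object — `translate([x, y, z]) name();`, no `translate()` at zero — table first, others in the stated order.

table();
translate([369, 282, 750]) stool();
translate([1225, -147, 363]) bed_frame();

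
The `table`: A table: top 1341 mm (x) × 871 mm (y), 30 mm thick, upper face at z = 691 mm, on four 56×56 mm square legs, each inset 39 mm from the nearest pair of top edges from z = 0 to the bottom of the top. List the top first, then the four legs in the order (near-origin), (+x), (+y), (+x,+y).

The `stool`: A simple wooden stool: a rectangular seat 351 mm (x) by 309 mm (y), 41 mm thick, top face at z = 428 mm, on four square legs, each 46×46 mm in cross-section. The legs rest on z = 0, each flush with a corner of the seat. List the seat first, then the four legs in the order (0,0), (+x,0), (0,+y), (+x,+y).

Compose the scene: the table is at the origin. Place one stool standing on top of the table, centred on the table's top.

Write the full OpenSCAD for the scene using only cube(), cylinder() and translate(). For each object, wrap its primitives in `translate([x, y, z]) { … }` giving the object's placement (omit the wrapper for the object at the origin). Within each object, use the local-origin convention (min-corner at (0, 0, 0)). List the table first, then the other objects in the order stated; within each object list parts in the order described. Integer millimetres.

translate([0, 0, 661]) cube([1341, 871, 30]);
translate([39, 39, 0]) cube([56, 56, 661]);
translate([1246, 39, 0]) cube([56, 56, 661]);
translate([39, 776, 0]) cube([56, 56, 661]);
translate([1246, 776, 0]) cube([56, 56, 661]);
translate([495, 281, 691]) {
  translate([0, 0, 387]) cube([351, 309, 41]);
  cube([46, 46, 387]);
  translate([305, 0, 0]) cube([46, 46, 387]);
  translate([0, 263, 0]) cube([46, 46, 387]);
  translate([305, 263, 0]) cube([46, 46, 387]);
}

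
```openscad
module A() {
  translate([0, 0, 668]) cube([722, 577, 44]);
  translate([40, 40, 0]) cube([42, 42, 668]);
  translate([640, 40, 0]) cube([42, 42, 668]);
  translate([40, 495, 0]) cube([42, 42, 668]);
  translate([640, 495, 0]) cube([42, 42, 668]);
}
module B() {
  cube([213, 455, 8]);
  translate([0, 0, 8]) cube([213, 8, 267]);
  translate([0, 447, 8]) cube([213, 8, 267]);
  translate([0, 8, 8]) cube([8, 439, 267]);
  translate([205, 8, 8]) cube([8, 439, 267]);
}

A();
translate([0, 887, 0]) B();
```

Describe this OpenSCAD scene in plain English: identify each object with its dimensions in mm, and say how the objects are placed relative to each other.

A is a table with a 722×577 mm rectangular top, 44 mm thick, top surface at z = 712 mm, supported by four 42×42 mm square legs, each inset 40 mm from the nearest pair of top edges, running from the floor.

B is an open-topped rectangular box: outside dimensions 213×455×275 mm, with a uniform wall and base thickness of 8 mm. The base is a full 213×455 slab on the floor; four walls sit on top of the base. The front and back walls (the −y and +y sides) span the full width; the two side walls fit between them.

The open box is on the floor beside the table on its +y side.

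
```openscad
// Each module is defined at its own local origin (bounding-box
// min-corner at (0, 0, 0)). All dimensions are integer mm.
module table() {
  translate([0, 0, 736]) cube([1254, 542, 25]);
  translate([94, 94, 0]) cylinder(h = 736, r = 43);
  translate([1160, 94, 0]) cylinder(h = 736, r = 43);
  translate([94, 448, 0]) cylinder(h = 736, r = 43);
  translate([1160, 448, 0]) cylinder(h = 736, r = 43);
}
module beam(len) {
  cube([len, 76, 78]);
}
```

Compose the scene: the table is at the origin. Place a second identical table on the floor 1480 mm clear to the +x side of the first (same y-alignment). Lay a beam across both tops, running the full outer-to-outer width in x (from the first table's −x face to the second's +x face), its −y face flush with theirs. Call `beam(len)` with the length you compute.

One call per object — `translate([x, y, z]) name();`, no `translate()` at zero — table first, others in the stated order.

table();
translate([2734, 0, 0]) table();
translate([0, 0, 761]) beam(3988);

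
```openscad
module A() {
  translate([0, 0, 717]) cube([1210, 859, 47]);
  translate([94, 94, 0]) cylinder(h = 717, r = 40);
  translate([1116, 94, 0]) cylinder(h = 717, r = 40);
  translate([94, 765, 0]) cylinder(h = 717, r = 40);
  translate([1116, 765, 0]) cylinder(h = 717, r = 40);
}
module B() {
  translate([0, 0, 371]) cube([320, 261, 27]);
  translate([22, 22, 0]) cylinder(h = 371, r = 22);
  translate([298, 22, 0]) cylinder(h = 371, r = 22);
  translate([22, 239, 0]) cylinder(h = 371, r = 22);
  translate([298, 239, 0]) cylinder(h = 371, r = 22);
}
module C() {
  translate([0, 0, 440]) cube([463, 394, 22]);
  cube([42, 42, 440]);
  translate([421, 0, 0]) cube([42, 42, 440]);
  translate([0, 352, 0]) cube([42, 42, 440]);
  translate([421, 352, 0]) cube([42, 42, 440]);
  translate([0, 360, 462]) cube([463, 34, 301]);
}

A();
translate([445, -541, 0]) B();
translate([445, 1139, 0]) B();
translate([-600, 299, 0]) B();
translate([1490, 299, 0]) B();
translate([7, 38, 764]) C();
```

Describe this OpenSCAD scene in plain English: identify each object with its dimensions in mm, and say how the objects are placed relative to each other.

A is a table with a 1210×859 mm rectangular top, 47 mm thick, top surface at z = 764 mm, supported by four round legs of 80 mm diameter, each leg's bounding box inset 54 mm from the nearest pair of top edges, running from the floor.

B is a simple wooden stool: a rectangular seat 320 mm (x) by 261 mm (y), 27 mm thick, top face at z = 398 mm, on four round legs, each 44 mm in diameter. The legs rest on z = 0, each leg's axis is inset half a diameter from the nearest pair of seat edges (so the leg's bounding box is flush with the corner).

C is a chair. The seat is a 463×394×22 mm slab with its top at z = 462 mm, on four 42×42 mm corner legs (flush with the seat edges, standing on z = 0). A flat backrest 34 mm thick, 301 mm tall, spans the full seat width and rises from the seat top along its +y edge, rear face flush with the rear of the seat.

Four stools sit around the table at the −y, +y, −x, +x sides. The chair is on top of the table.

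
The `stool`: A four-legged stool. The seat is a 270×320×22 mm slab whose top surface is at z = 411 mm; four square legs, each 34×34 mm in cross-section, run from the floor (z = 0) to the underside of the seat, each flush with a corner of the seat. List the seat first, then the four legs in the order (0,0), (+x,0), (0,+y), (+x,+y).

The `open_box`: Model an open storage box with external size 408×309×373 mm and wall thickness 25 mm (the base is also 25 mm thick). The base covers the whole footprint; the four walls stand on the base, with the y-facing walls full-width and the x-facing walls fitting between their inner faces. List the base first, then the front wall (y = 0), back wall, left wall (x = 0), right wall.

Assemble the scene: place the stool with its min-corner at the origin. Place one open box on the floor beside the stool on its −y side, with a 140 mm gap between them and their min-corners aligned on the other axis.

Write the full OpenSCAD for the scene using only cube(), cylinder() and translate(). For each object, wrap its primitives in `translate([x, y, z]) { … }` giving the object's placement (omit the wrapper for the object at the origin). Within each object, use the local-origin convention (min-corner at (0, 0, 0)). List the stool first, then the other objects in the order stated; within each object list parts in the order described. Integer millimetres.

translate([0, 0, 389]) cube([270, 320, 22]);
cube([34, 34, 389]);
translate([236, 0, 0]) cube([34, 34, 389]);
translate([0, 286, 0]) cube([34, 34, 389]);
translate([236, 286, 0]) cube([34, 34, 389]);
translate([0, -449, 0]) {
  cube([408, 309, 25]);
  translate([0, 0, 25]) cube([408, 25, 348]);
  translate([0, 284, 25]) cube([408, 25, 348]);
  translate([0, 25, 25]) cube([25, 259, 348]);
  translate([383, 25, 25]) cube([25, 259, 348]);
}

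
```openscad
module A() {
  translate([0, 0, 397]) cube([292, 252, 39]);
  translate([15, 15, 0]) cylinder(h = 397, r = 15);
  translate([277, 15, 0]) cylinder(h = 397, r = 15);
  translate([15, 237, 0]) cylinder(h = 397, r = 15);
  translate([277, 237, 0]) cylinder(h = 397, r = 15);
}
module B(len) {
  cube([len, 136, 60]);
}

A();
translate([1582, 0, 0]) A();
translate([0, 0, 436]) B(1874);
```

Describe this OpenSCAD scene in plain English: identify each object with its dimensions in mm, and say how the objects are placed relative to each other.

A is a four-legged stool. The seat is a 292×252×39 mm slab whose top surface is at z = 436 mm; four round legs, each 30 mm in diameter, run from the floor (z = 0) to the underside of the seat, each leg's axis is inset half a diameter from the nearest pair of seat edges (so the leg's bounding box is flush with the corner).

B is a rectangular beam 1874 mm long (x), 136 mm deep (y), 60 mm thick (z).

The beam spans the tops of two stools placed 1290 mm apart, resting at z = 436 mm.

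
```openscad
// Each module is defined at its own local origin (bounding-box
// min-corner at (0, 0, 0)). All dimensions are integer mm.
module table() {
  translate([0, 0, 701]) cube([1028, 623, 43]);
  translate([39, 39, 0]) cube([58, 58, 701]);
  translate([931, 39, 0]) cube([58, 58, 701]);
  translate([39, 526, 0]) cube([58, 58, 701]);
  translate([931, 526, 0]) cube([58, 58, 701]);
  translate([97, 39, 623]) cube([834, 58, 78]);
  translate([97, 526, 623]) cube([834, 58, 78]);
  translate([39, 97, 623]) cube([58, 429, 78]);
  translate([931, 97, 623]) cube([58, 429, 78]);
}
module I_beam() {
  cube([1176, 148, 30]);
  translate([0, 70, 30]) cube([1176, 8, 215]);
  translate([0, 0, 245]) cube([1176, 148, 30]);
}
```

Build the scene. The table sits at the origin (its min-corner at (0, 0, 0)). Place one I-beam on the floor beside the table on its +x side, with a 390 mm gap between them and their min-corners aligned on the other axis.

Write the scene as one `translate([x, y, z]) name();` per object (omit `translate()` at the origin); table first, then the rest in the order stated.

table();
translate([1418, 0, 0]) I_beam();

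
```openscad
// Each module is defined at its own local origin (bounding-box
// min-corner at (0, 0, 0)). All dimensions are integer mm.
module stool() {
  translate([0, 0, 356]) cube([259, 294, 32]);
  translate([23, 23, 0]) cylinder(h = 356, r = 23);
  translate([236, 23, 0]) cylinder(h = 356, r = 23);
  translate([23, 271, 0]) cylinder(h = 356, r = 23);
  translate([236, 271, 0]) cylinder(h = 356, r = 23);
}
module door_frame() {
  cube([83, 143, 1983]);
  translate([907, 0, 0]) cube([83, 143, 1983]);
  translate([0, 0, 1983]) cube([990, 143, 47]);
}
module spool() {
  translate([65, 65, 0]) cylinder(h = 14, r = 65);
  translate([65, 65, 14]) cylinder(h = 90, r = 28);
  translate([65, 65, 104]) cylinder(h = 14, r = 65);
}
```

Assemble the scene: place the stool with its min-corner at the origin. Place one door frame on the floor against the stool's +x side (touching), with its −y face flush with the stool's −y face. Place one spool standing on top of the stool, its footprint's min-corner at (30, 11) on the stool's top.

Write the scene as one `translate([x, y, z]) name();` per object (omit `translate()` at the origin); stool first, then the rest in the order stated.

stool();
translate([259, 0, 0]) door_frame();
translate([30, 11, 388]) spool();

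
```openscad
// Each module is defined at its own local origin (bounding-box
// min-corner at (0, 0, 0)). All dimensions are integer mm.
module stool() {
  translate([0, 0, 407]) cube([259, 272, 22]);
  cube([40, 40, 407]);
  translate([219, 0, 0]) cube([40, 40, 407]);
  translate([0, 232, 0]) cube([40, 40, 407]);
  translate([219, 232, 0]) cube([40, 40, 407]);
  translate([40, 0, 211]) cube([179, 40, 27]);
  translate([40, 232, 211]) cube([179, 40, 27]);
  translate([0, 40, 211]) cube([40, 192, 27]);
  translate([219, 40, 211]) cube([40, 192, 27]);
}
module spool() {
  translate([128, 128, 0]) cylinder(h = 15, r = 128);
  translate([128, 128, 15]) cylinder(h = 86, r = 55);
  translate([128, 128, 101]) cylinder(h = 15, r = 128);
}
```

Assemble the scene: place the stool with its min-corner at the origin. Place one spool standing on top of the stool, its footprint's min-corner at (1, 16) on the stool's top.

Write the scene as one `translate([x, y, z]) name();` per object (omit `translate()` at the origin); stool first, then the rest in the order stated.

stool();
translate([1, 16, 429]) spool();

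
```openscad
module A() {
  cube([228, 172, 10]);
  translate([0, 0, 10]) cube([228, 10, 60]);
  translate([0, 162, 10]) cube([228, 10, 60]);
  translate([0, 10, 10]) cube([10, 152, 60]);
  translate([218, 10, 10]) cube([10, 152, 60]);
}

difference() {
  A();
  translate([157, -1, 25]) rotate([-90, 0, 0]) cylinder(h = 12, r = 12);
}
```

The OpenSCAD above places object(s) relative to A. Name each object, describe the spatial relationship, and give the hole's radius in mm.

A is an open box. The open box has a circular hole through its front wall. The hole's radius is 12 mm.

The subtracted cylinder has r = 12 mm.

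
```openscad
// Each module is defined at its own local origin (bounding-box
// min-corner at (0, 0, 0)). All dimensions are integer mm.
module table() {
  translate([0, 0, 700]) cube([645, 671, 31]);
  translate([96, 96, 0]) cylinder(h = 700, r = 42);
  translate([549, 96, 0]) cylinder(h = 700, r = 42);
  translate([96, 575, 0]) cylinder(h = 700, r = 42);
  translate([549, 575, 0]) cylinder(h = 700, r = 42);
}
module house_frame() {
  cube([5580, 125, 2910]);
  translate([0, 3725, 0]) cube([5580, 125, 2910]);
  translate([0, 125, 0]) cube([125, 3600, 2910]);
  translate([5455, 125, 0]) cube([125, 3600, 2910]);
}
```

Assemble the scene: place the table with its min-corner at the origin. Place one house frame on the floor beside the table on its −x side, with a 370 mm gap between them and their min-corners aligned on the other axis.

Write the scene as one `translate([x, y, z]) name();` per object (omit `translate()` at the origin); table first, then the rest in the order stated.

table();
translate([-5950, 0, 0]) house_frame();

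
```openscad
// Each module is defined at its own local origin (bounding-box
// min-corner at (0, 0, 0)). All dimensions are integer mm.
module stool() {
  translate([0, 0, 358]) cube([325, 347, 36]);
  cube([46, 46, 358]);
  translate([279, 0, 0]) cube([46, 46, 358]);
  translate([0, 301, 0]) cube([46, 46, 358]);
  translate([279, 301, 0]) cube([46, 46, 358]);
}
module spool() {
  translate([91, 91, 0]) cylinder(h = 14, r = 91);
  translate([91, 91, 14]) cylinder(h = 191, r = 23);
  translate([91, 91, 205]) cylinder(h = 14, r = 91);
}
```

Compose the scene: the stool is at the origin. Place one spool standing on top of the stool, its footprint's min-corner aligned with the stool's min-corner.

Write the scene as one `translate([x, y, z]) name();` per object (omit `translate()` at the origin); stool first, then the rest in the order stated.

stool();
translate([0, 0, 394]) spool();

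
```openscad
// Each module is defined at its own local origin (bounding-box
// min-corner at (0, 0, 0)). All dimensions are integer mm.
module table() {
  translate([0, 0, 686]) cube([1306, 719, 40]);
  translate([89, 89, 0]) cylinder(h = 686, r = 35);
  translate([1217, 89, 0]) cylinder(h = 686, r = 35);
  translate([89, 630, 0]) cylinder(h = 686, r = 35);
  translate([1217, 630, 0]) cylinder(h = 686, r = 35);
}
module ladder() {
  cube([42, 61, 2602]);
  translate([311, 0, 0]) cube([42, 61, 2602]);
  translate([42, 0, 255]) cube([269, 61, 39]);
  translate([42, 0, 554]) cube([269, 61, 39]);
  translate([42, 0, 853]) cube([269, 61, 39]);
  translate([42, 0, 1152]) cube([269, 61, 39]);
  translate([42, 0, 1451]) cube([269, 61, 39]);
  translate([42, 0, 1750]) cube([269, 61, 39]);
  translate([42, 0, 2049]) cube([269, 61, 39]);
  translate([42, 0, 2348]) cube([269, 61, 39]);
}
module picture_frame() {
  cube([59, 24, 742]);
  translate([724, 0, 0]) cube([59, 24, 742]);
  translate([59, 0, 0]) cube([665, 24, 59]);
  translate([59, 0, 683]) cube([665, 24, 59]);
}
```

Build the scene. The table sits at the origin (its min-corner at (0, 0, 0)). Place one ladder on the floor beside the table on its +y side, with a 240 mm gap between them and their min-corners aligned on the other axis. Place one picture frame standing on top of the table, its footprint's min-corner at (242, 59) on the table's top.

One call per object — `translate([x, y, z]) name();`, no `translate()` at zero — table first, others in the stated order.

table();
translate([0, 959, 0]) ladder();
translate([242, 59, 726]) picture_frame();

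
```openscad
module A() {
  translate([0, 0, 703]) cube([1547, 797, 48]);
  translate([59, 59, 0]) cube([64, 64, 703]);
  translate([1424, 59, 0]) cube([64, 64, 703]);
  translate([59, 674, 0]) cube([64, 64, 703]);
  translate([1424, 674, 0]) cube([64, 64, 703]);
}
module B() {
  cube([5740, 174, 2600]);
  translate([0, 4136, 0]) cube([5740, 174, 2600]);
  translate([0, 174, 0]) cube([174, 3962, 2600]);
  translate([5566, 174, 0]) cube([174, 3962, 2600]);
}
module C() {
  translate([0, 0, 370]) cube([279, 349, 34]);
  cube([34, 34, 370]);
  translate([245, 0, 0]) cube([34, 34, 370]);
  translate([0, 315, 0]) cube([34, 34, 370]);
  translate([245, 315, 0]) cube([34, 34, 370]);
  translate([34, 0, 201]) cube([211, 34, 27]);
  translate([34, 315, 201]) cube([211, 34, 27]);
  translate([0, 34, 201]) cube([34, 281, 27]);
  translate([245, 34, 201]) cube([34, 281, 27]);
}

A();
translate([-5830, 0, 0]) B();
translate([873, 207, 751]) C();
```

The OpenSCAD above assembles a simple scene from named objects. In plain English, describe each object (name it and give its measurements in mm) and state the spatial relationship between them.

A is a rectangular dining table. The top is 1547×797×48 mm with its upper surface at z = 751 mm. It stands on four 64×64 mm square legs, each inset 59 mm from the nearest pair of top edges, running from the floor to the underside of the top.

B is the wall frame of a small rectangular building: four walls, each 2600 mm tall and 174 mm thick, enclosing a footprint 5740 mm (x) by 4310 mm (y) outside-to-outside, with no floor or roof. The front and back walls (the −y and +y sides) span the full width; the two side walls fit between them.

C is a four-legged stool. The seat is 279×349 mm, 34 mm thick, top at z = 404 mm. It stands on four square legs, each 34×34 mm in cross-section, from z = 0 to the seat underside, each flush with a corner of the seat. Four stretchers, 34 mm wide and 27 mm tall, connect adjacent legs with their undersides at z = 201 mm, each running between the inner faces of the legs it joins and aligned with the legs' outer faces on the other axis.

The house frame is on the floor beside the table on its −x side. The stool is on top of the table.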